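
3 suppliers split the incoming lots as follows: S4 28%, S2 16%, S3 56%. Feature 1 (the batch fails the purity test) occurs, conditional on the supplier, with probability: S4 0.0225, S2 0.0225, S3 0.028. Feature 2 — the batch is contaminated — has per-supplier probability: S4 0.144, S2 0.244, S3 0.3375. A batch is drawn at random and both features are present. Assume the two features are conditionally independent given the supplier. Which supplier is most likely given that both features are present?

By Bayes' rule, posterior ∝ prior × likelihood:
  S4: 0.28 × 0.0225 × 0.144 = 0.0009072
  S2: 0.16 × 0.0225 × 0.244 = 0.0008784
  S3: 0.56 × 0.028 × 0.3375 = 0.005292
Normalizing constant = 0.0070776.
Largest term belongs to S3, so S3 is most probable.

S3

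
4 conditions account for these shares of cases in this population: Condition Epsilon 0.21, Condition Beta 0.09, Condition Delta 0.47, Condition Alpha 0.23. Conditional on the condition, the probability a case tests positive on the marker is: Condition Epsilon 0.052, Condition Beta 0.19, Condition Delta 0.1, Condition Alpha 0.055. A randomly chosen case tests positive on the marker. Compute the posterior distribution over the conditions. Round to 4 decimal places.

Condition Epsilon 0.1246, Condition Beta 0.1950, Condition Delta 0.5361, Condition Alpha 0.1443

Prior × likelihood for each hypothesis:
  Condition Epsilon: 0.21 × 0.052 = 0.01092
  Condition Beta: 0.09 × 0.19 = 0.0171
  Condition Delta: 0.47 × 0.1 = 0.047
  Condition Alpha: 0.23 × 0.055 = 0.01265
Sum = 0.08767.
P(Condition Epsilon | marker-positive) = 0.01092/0.08767 ≈ 0.1246
P(Condition Beta | marker-positive) = 0.0171/0.08767 ≈ 0.1950
P(Condition Delta | marker-positive) = 0.047/0.08767 ≈ 0.5361
P(Condition Alpha | marker-positive) = 0.01265/0.08767 ≈ 0.1443
(Check: 0.1246+0.1950+0.5361+0.1443 = 1.0000.)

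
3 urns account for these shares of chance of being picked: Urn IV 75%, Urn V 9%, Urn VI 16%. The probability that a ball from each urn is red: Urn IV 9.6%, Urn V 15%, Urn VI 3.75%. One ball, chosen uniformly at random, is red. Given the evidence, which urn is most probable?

Urn IV

Unnormalized posteriors (prior × likelihood):
  Urn IV: 0.75 × 0.096 = 0.072
  Urn V: 0.09 × 0.15 = 0.0135
  Urn VI: 0.16 × 0.0375 = 0.006
Sum = 0.0915.
Largest term belongs to Urn IV, so Urn IV is most probable.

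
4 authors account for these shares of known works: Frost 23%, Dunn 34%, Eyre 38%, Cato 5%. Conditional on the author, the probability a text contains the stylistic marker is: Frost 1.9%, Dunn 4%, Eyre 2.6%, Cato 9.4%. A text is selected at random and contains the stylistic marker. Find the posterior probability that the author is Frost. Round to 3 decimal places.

Compute prior × likelihood for every hypothesis:
  Frost: 0.23 × 0.019 = 0.00437
  Dunn: 0.34 × 0.04 = 0.0136
  Eyre: 0.38 × 0.026 = 0.00988
  Cato: 0.05 × 0.094 = 0.0047
Sum = 0.03255.
P(Frost | evidence) = 0.00437 / 0.03255 ≈ 0.134.

0.134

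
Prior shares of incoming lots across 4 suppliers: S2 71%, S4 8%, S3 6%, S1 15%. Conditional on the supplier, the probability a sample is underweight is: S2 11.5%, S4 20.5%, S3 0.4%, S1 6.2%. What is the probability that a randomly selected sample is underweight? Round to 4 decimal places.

0.1076

By Bayes' rule, posterior ∝ prior × likelihood:
  S2: 0.71 × 0.115 = 0.08165
  S4: 0.08 × 0.205 = 0.0164
  S3: 0.06 × 0.004 = 0.00024
  S1: 0.15 × 0.062 = 0.0093
P(underweight) = 0.08165 + 0.0164 + 0.00024 + 0.0093 = 0.10759 → 0.1076.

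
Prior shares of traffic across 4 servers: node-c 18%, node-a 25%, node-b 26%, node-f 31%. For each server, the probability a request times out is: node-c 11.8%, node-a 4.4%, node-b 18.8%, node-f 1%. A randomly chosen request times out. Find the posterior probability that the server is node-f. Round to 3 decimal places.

Prior × likelihood for each hypothesis:
  node-c: 0.18 × 0.118 = 0.02124
  node-a: 0.25 × 0.044 = 0.011
  node-b: 0.26 × 0.188 = 0.04888
  node-f: 0.31 × 0.01 = 0.0031
Sum = 0.08422.
P(node-f | evidence) = 0.0031 / 0.08422 ≈ 0.037.

0.037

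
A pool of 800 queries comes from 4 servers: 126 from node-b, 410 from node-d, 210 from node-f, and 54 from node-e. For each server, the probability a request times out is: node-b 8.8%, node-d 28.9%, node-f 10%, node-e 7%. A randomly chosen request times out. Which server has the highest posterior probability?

By Bayes' rule, posterior ∝ prior × likelihood:
  node-b: 0.1575 × 0.088 = 0.01386
  node-d: 0.5125 × 0.289 = 0.1481125
  node-f: 0.2625 × 0.1 = 0.02625
  node-e: 0.0675 × 0.07 = 0.004725
Total = 0.1929475.
Largest term belongs to node-d, so node-d is most probable.

node-d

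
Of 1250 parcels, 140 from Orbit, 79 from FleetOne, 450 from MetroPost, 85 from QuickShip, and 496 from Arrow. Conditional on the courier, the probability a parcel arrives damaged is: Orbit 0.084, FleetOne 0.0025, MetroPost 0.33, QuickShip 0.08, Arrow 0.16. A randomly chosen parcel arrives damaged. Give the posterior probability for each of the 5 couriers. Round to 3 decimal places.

Orbit 0.048, FleetOne 0.001, MetroPost 0.602, QuickShip 0.028, Arrow 0.322

By Bayes' rule, posterior ∝ prior × likelihood:
  Orbit: 0.112 × 0.084 = 0.009408
  FleetOne: 0.0632 × 0.0025 = 0.000158
  MetroPost: 0.36 × 0.33 = 0.1188
  QuickShip: 0.068 × 0.08 = 0.00544
  Arrow: 0.3968 × 0.16 = 0.063488
Normalizing constant = 0.197294.
P(Orbit | damaged) = 0.009408/0.197294 ≈ 0.048
P(FleetOne | damaged) = 0.000158/0.197294 ≈ 0.001
P(MetroPost | damaged) = 0.1188/0.197294 ≈ 0.602
P(QuickShip | damaged) = 0.00544/0.197294 ≈ 0.028
P(Arrow | damaged) = 0.063488/0.197294 ≈ 0.322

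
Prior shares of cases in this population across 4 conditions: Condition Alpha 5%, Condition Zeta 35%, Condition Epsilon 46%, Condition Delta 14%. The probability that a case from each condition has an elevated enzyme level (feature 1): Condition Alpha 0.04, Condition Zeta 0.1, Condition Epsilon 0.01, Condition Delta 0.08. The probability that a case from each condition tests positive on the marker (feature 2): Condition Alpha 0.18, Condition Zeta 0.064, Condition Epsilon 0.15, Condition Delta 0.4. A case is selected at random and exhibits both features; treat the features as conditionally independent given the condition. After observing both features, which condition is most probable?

By Bayes' rule, posterior ∝ prior × likelihood:
  Condition Alpha: 0.05 × 0.04 × 0.18 = 0.00036
  Condition Zeta: 0.35 × 0.1 × 0.064 = 0.00224
  Condition Epsilon: 0.46 × 0.01 × 0.15 = 0.00069
  Condition Delta: 0.14 × 0.08 × 0.4 = 0.00448
Total = 0.00777.
Largest term belongs to Condition Delta, so Condition Delta is most probable.

Condition Delta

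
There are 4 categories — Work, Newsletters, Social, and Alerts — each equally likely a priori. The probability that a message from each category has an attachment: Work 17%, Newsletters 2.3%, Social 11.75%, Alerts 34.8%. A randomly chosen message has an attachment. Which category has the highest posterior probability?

Alerts

With a uniform prior (1/4 each), posterior ∝ likelihood:
  Work: 0.17
  Newsletters: 0.023
  Social: 0.1175
  Alerts: 0.348
Normalizing constant = 0.6585.
Largest term belongs to Alerts, so Alerts is most probable.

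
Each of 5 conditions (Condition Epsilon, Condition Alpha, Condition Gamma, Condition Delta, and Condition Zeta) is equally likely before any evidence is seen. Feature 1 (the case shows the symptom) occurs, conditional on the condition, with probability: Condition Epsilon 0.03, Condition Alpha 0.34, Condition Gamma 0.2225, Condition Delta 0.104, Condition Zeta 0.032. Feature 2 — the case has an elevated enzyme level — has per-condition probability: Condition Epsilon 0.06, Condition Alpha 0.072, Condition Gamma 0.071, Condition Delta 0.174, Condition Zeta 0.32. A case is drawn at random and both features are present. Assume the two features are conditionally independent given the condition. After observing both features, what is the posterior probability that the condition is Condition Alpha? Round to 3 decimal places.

0.348

With a uniform prior (1/5 each), posterior ∝ likelihood:
  Condition Epsilon: 0.03 × 0.06 = 0.0018
  Condition Alpha: 0.34 × 0.072 = 0.02448
  Condition Gamma: 0.2225 × 0.071 = 0.0157975
  Condition Delta: 0.104 × 0.174 = 0.018096
  Condition Zeta: 0.032 × 0.32 = 0.01024
Normalizing constant = 0.0704135.
P(Condition Alpha | evidence) = 0.02448 / 0.0704135 ≈ 0.348.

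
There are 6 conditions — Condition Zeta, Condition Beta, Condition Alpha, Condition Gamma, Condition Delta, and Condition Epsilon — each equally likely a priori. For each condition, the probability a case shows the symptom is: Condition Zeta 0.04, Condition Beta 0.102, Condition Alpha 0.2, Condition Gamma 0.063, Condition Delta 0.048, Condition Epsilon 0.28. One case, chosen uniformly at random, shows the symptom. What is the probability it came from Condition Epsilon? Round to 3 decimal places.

With a uniform prior (1/6 each), posterior ∝ likelihood:
  Condition Zeta: 0.04
  Condition Beta: 0.102
  Condition Alpha: 0.2
  Condition Gamma: 0.063
  Condition Delta: 0.048
  Condition Epsilon: 0.28
Normalizing constant = 0.733.
P(Condition Epsilon | evidence) = 0.28 / 0.733 ≈ 0.382.

0.382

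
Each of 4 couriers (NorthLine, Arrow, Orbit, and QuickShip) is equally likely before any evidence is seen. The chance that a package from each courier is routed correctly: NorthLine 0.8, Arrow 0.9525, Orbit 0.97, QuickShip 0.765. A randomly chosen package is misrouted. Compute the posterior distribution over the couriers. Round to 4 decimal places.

Taking complements, P(misrouted | each) = NorthLine 0.2, Arrow 0.0475, Orbit 0.03, QuickShip 0.235.
Since the prior is uniform, the posterior is proportional to the likelihood:
  NorthLine: 0.2
  Arrow: 0.0475
  Orbit: 0.03
  QuickShip: 0.235
Total = 0.5125.
P(NorthLine | misrouted) = 0.2/0.5125 ≈ 0.3902
P(Arrow | misrouted) = 0.0475/0.5125 ≈ 0.0927
P(Orbit | misrouted) = 0.03/0.5125 ≈ 0.0585
P(QuickShip | misrouted) = 0.235/0.5125 ≈ 0.4585

NorthLine 0.3902, Arrow 0.0927, Orbit 0.0585, QuickShip 0.4585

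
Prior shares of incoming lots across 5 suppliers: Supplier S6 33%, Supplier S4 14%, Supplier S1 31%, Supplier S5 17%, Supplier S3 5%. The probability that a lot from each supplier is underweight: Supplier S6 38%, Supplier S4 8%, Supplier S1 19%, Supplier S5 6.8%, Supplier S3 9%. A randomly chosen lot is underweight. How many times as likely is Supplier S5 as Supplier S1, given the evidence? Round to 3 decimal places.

0.196

Unnormalized posteriors (prior × likelihood):
  Supplier S6: 0.33 × 0.38 = 0.1254
  Supplier S4: 0.14 × 0.08 = 0.0112
  Supplier S1: 0.31 × 0.19 = 0.0589
  Supplier S5: 0.17 × 0.068 = 0.01156
  Supplier S3: 0.05 × 0.09 = 0.0045
Normalizing constant = 0.21156.
The ratio is 0.01156 / 0.0589 (the normalizer cancels) = 0.196.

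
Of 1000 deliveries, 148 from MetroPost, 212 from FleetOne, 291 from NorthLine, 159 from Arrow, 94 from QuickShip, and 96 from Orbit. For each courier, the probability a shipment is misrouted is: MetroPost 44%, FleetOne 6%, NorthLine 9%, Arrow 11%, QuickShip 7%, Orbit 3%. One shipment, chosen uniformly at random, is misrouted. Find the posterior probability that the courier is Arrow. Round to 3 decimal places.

0.134

Prior × likelihood for each hypothesis:
  MetroPost: 0.148 × 0.44 = 0.06512
  FleetOne: 0.212 × 0.06 = 0.01272
  NorthLine: 0.291 × 0.09 = 0.02619
  Arrow: 0.159 × 0.11 = 0.01749
  QuickShip: 0.094 × 0.07 = 0.00658
  Orbit: 0.096 × 0.03 = 0.00288
Sum = 0.13098.
P(Arrow | evidence) = 0.01749 / 0.13098 ≈ 0.134.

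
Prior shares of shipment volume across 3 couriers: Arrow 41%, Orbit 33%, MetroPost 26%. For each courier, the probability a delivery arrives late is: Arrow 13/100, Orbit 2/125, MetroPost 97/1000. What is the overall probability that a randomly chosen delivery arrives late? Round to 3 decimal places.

0.084

Compute prior × likelihood for every hypothesis:
  Arrow: 0.41 × 0.13 = 0.0533
  Orbit: 0.33 × 0.016 = 0.00528
  MetroPost: 0.26 × 0.097 = 0.02522
P(late) = 0.0533 + 0.00528 + 0.02522 = 0.0838 → 0.084.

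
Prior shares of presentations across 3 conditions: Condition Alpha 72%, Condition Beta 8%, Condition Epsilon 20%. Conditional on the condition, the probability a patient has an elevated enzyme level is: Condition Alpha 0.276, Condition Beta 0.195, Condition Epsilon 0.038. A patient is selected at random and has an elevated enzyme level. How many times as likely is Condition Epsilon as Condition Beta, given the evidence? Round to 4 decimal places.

Compute prior × likelihood for every hypothesis:
  Condition Alpha: 0.72 × 0.276 = 0.19872
  Condition Beta: 0.08 × 0.195 = 0.0156
  Condition Epsilon: 0.2 × 0.038 = 0.0076
Sum = 0.22192.
The ratio is 0.0076 / 0.0156 (the normalizer cancels) = 0.4872.

0.4872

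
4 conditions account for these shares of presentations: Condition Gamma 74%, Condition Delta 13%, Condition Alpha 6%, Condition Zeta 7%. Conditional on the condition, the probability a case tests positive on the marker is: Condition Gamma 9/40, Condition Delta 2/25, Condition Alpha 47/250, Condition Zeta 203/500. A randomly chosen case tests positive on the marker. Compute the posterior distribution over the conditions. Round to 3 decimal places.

Condition Gamma 0.769, Condition Delta 0.048, Condition Alpha 0.052, Condition Zeta 0.131

Prior × likelihood for each hypothesis:
  Condition Gamma: 0.74 × 0.225 = 0.1665
  Condition Delta: 0.13 × 0.08 = 0.0104
  Condition Alpha: 0.06 × 0.188 = 0.01128
  Condition Zeta: 0.07 × 0.406 = 0.02842
Normalizing constant = 0.2166.
P(Condition Gamma | marker-positive) = 0.1665/0.2166 ≈ 0.769
P(Condition Delta | marker-positive) = 0.0104/0.2166 ≈ 0.048
P(Condition Alpha | marker-positive) = 0.01128/0.2166 ≈ 0.052
P(Condition Zeta | marker-positive) = 0.02842/0.2166 ≈ 0.131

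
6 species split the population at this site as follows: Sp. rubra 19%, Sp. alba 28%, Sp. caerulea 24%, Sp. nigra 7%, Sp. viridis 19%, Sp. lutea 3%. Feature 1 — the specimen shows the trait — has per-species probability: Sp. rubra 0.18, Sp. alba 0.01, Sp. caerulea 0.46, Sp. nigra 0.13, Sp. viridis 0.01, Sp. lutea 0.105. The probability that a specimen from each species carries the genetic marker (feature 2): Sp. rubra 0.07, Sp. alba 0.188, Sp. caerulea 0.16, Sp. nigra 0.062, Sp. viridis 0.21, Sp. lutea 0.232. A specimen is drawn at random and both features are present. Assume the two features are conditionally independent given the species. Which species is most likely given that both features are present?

Sp. caerulea

Unnormalized posteriors (prior × likelihood):
  Sp. rubra: 0.19 × 0.18 × 0.07 = 0.002394
  Sp. alba: 0.28 × 0.01 × 0.188 = 0.0005264
  Sp. caerulea: 0.24 × 0.46 × 0.16 = 0.017664
  Sp. nigra: 0.07 × 0.13 × 0.062 = 0.0005642
  Sp. viridis: 0.19 × 0.01 × 0.21 = 0.000399
  Sp. lutea: 0.03 × 0.105 × 0.232 = 0.0007308
Normalizing constant = 0.0222784.
Largest term belongs to Sp. caerulea, so Sp. caerulea is most probable.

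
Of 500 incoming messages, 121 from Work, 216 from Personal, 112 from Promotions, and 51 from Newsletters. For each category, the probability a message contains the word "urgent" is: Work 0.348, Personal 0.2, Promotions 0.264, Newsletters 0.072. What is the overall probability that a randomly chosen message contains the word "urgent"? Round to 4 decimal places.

By Bayes' rule, posterior ∝ prior × likelihood:
  Work: 0.242 × 0.348 = 0.084216
  Personal: 0.432 × 0.2 = 0.0864
  Promotions: 0.224 × 0.264 = 0.059136
  Newsletters: 0.102 × 0.072 = 0.007344
P(urgent-flag) = 0.084216 + 0.0864 + 0.059136 + 0.007344 = 0.237096 → 0.2371.

0.2371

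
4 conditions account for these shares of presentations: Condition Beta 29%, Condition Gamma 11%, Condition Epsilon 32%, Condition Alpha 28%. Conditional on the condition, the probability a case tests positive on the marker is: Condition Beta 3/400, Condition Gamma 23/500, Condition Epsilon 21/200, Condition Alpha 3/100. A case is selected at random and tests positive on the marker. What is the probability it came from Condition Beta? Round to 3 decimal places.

Unnormalized posteriors (prior × likelihood):
  Condition Beta: 0.29 × 0.0075 = 0.002175
  Condition Gamma: 0.11 × 0.046 = 0.00506
  Condition Epsilon: 0.32 × 0.105 = 0.0336
  Condition Alpha: 0.28 × 0.03 = 0.0084
Total = 0.049235.
P(Condition Beta | evidence) = 0.002175 / 0.049235 ≈ 0.044.

0.044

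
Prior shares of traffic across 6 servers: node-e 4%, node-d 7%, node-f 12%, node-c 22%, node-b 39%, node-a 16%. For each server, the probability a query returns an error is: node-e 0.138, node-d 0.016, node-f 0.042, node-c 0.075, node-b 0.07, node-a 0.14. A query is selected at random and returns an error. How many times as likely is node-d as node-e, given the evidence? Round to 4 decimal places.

By Bayes' rule, posterior ∝ prior × likelihood:
  node-e: 0.04 × 0.138 = 0.00552
  node-d: 0.07 × 0.016 = 0.00112
  node-f: 0.12 × 0.042 = 0.00504
  node-c: 0.22 × 0.075 = 0.0165
  node-b: 0.39 × 0.07 = 0.0273
  node-a: 0.16 × 0.14 = 0.0224
Normalizing constant = 0.07788.
The ratio is 0.00112 / 0.00552 (the normalizer cancels) = 0.2029.

0.2029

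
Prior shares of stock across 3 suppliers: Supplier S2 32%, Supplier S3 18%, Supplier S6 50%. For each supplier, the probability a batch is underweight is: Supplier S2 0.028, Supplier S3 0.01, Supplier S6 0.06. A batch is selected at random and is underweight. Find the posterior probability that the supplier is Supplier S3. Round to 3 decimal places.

0.044

Prior × likelihood for each hypothesis:
  Supplier S2: 0.32 × 0.028 = 0.00896
  Supplier S3: 0.18 × 0.01 = 0.0018
  Supplier S6: 0.5 × 0.06 = 0.03
Sum = 0.04076.
P(Supplier S3 | evidence) = 0.0018 / 0.04076 ≈ 0.044.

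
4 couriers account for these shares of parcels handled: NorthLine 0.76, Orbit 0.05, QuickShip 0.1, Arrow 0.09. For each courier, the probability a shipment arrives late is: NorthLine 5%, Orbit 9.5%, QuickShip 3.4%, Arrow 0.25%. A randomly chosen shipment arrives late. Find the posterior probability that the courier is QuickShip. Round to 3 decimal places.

0.073

Compute prior × likelihood for every hypothesis:
  NorthLine: 0.76 × 0.05 = 0.038
  Orbit: 0.05 × 0.095 = 0.00475
  QuickShip: 0.1 × 0.034 = 0.0034
  Arrow: 0.09 × 0.0025 = 0.000225
Normalizing constant = 0.046375.
P(QuickShip | evidence) = 0.0034 / 0.046375 ≈ 0.073.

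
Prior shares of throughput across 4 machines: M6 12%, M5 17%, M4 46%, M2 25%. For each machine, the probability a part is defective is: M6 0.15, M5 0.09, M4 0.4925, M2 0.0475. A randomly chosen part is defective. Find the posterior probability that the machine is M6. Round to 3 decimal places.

0.066

Unnormalized posteriors (prior × likelihood):
  M6: 0.12 × 0.15 = 0.018
  M5: 0.17 × 0.09 = 0.0153
  M4: 0.46 × 0.4925 = 0.22655
  M2: 0.25 × 0.0475 = 0.011875
Total = 0.271725.
P(M6 | evidence) = 0.018 / 0.271725 ≈ 0.066.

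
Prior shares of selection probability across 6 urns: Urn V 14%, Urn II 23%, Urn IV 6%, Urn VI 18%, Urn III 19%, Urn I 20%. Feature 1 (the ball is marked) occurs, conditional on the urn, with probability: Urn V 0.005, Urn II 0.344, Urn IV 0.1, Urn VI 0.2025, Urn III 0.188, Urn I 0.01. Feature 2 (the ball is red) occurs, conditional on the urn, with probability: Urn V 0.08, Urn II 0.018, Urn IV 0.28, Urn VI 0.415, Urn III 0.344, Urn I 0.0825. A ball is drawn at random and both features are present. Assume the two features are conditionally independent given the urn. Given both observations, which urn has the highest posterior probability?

Compute prior × likelihood for every hypothesis:
  Urn V: 0.14 × 0.005 × 0.08 = 0.000056
  Urn II: 0.23 × 0.344 × 0.018 = 0.00142416
  Urn IV: 0.06 × 0.1 × 0.28 = 0.00168
  Urn VI: 0.18 × 0.2025 × 0.415 = 0.01512675
  Urn III: 0.19 × 0.188 × 0.344 = 0.01228768
  Urn I: 0.2 × 0.01 × 0.0825 = 0.000165
Sum = 0.03073959.
Largest term belongs to Urn VI, so Urn VI is most probable.

Urn VI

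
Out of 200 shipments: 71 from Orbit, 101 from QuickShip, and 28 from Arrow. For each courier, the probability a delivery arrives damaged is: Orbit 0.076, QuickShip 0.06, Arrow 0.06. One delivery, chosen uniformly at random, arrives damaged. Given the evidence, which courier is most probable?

QuickShip

Unnormalized posteriors (prior × likelihood):
  Orbit: 0.355 × 0.076 = 0.02698
  QuickShip: 0.505 × 0.06 = 0.0303
  Arrow: 0.14 × 0.06 = 0.0084
Normalizing constant = 0.06568.
Largest term belongs to QuickShip, so QuickShip is most probable.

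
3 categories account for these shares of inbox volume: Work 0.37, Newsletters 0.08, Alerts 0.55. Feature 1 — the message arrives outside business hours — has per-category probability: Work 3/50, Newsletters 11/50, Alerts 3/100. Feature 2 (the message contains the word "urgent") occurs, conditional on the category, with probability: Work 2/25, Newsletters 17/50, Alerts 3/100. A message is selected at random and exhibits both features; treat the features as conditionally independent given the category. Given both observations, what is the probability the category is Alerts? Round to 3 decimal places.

0.060

By Bayes' rule, posterior ∝ prior × likelihood:
  Work: 0.37 × 0.06 × 0.08 = 0.001776
  Newsletters: 0.08 × 0.22 × 0.34 = 0.005984
  Alerts: 0.55 × 0.03 × 0.03 = 0.000495
Normalizing constant = 0.008255.
P(Alerts | evidence) = 0.000495 / 0.008255 ≈ 0.060.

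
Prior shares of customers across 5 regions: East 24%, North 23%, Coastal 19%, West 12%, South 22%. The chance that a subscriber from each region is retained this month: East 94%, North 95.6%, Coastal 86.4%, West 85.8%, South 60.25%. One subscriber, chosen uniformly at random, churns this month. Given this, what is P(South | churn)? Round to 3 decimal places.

Taking complements, P(churn | each) = East 0.06, North 0.044, Coastal 0.136, West 0.142, South 0.3975.
By Bayes' rule, posterior ∝ prior × likelihood:
  East: 0.24 × 0.06 = 0.0144
  North: 0.23 × 0.044 = 0.01012
  Coastal: 0.19 × 0.136 = 0.02584
  West: 0.12 × 0.142 = 0.01704
  South: 0.22 × 0.3975 = 0.08745
Total = 0.15485.
P(South | evidence) = 0.08745 / 0.15485 ≈ 0.565.

0.565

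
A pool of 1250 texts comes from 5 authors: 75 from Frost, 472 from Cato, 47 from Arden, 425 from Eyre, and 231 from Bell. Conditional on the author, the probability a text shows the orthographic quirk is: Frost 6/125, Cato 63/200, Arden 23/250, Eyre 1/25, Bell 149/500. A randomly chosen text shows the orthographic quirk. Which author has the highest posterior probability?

Cato

Compute prior × likelihood for every hypothesis:
  Frost: 0.06 × 0.048 = 0.00288
  Cato: 0.3776 × 0.315 = 0.118944
  Arden: 0.0376 × 0.092 = 0.0034592
  Eyre: 0.34 × 0.04 = 0.0136
  Bell: 0.1848 × 0.298 = 0.0550704
Normalizing constant = 0.1939536.
Largest term belongs to Cato, so Cato is most probable.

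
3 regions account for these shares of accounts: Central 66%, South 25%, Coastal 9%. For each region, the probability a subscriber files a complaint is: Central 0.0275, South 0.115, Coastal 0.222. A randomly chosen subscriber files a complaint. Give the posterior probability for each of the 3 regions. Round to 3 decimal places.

Prior × likelihood for each hypothesis:
  Central: 0.66 × 0.0275 = 0.01815
  South: 0.25 × 0.115 = 0.02875
  Coastal: 0.09 × 0.222 = 0.01998
Normalizing constant = 0.06688.
P(Central | complaint) = 0.01815/0.06688 ≈ 0.271
P(South | complaint) = 0.02875/0.06688 ≈ 0.430
P(Coastal | complaint) = 0.01998/0.06688 ≈ 0.299

Central 0.271, South 0.430, Coastal 0.299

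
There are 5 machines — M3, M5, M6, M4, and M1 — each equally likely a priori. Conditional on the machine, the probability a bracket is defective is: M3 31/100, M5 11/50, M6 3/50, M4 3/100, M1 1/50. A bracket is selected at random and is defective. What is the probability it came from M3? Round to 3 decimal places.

With a uniform prior (1/5 each), posterior ∝ likelihood:
  M3: 0.31
  M5: 0.22
  M6: 0.06
  M4: 0.03
  M1: 0.02
Normalizing constant = 0.64.
P(M3 | evidence) = 0.31 / 0.64 ≈ 0.484.

0.484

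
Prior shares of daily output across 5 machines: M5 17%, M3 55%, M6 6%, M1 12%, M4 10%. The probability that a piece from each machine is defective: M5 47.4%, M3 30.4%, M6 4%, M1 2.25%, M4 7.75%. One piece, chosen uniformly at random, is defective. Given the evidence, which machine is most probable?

M3

By Bayes' rule, posterior ∝ prior × likelihood:
  M5: 0.17 × 0.474 = 0.08058
  M3: 0.55 × 0.304 = 0.1672
  M6: 0.06 × 0.04 = 0.0024
  M1: 0.12 × 0.0225 = 0.0027
  M4: 0.1 × 0.0775 = 0.00775
Normalizing constant = 0.26063.
Largest term belongs to M3, so M3 is most probable.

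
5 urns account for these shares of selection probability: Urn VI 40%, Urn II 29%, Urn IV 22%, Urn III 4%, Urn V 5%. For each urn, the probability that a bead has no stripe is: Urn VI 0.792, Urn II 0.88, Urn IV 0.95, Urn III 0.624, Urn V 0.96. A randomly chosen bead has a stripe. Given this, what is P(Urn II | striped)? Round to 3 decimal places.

Taking complements, P(striped | each) = Urn VI 0.208, Urn II 0.12, Urn IV 0.05, Urn III 0.376, Urn V 0.04.
Prior × likelihood for each hypothesis:
  Urn VI: 0.4 × 0.208 = 0.0832
  Urn II: 0.29 × 0.12 = 0.0348
  Urn IV: 0.22 × 0.05 = 0.011
  Urn III: 0.04 × 0.376 = 0.01504
  Urn V: 0.05 × 0.04 = 0.002
Sum = 0.14604.
P(Urn II | evidence) = 0.0348 / 0.14604 ≈ 0.238.

0.238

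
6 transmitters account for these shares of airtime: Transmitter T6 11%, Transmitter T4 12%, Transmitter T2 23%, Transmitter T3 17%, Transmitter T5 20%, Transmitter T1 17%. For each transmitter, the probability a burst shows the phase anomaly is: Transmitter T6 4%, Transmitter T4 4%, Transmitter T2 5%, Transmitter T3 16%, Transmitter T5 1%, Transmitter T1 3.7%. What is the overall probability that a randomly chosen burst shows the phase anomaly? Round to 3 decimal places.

By Bayes' rule, posterior ∝ prior × likelihood:
  Transmitter T6: 0.11 × 0.04 = 0.0044
  Transmitter T4: 0.12 × 0.04 = 0.0048
  Transmitter T2: 0.23 × 0.05 = 0.0115
  Transmitter T3: 0.17 × 0.16 = 0.0272
  Transmitter T5: 0.2 × 0.01 = 0.002
  Transmitter T1: 0.17 × 0.037 = 0.00629
P(anomaly) = 0.0044 + 0.0048 + 0.0115 + 0.0272 + 0.002 + 0.00629 = 0.05619 → 0.056.

0.056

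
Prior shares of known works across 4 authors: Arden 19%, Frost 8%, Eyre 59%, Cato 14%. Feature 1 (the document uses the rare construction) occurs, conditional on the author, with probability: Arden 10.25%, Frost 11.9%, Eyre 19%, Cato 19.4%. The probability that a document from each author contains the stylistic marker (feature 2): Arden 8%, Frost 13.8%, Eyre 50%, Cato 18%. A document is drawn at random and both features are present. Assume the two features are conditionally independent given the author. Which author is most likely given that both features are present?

Eyre

Prior × likelihood for each hypothesis:
  Arden: 0.19 × 0.1025 × 0.08 = 0.001558
  Frost: 0.08 × 0.119 × 0.138 = 0.00131376
  Eyre: 0.59 × 0.19 × 0.5 = 0.05605
  Cato: 0.14 × 0.194 × 0.18 = 0.0048888
Normalizing constant = 0.06381056.
Largest term belongs to Eyre, so Eyre is most probable.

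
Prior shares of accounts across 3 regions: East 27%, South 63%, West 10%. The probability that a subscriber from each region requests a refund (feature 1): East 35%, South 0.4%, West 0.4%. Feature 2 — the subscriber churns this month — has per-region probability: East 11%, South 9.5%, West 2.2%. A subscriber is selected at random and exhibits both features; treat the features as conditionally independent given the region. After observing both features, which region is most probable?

By Bayes' rule, posterior ∝ prior × likelihood:
  East: 0.27 × 0.35 × 0.11 = 0.010395
  South: 0.63 × 0.004 × 0.095 = 0.0002394
  West: 0.1 × 0.004 × 0.022 = 0.0000088
Sum = 0.0106432.
Largest term belongs to East, so East is most probable.

East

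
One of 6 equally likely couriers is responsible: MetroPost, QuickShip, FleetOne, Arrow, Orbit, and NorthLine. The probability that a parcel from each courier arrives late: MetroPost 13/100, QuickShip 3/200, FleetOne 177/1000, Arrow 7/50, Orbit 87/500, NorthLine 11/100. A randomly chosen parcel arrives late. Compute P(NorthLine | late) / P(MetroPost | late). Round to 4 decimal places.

Since the prior is uniform, the posterior is proportional to the likelihood:
  MetroPost: 0.13
  QuickShip: 0.015
  FleetOne: 0.177
  Arrow: 0.14
  Orbit: 0.174
  NorthLine: 0.11
Total = 0.746.
The ratio is 0.11 / 0.13 (the normalizer cancels) = 0.8462.

0.8462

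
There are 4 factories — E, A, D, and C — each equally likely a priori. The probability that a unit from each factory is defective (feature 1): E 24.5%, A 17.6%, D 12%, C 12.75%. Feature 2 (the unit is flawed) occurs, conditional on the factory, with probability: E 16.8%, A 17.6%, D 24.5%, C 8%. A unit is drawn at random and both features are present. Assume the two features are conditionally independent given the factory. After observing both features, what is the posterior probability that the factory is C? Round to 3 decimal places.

0.091

With a uniform prior (1/4 each), posterior ∝ likelihood:
  E: 0.245 × 0.168 = 0.04116
  A: 0.176 × 0.176 = 0.030976
  D: 0.12 × 0.245 = 0.0294
  C: 0.1275 × 0.08 = 0.0102
Total = 0.111736.
P(C | evidence) = 0.0102 / 0.111736 ≈ 0.091.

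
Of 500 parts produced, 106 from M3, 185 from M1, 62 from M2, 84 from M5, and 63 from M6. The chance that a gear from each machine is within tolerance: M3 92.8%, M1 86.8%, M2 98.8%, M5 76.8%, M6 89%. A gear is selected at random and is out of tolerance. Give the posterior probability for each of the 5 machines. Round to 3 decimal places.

Taking complements, P(oversize | each) = M3 0.072, M1 0.132, M2 0.012, M5 0.232, M6 0.11.
Prior × likelihood for each hypothesis:
  M3: 0.212 × 0.072 = 0.015264
  M1: 0.37 × 0.132 = 0.04884
  M2: 0.124 × 0.012 = 0.001488
  M5: 0.168 × 0.232 = 0.038976
  M6: 0.126 × 0.11 = 0.01386
Sum = 0.118428.
P(M3 | oversize) = 0.015264/0.118428 ≈ 0.129
P(M1 | oversize) = 0.04884/0.118428 ≈ 0.412
P(M2 | oversize) = 0.001488/0.118428 ≈ 0.013
P(M5 | oversize) = 0.038976/0.118428 ≈ 0.329
P(M6 | oversize) = 0.01386/0.118428 ≈ 0.117
(Check: 0.129+0.412+0.013+0.329+0.117 = 1.000.)

M3 0.129, M1 0.412, M2 0.013, M5 0.329, M6 0.117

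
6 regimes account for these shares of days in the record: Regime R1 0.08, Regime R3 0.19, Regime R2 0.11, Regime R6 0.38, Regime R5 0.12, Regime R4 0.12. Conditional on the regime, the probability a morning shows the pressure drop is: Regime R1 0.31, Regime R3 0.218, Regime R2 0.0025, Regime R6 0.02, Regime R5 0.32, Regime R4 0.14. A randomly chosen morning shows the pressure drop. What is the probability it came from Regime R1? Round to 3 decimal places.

0.192

Unnormalized posteriors (prior × likelihood):
  Regime R1: 0.08 × 0.31 = 0.0248
  Regime R3: 0.19 × 0.218 = 0.04142
  Regime R2: 0.11 × 0.0025 = 0.000275
  Regime R6: 0.38 × 0.02 = 0.0076
  Regime R5: 0.12 × 0.32 = 0.0384
  Regime R4: 0.12 × 0.14 = 0.0168
Sum = 0.129295.
P(Regime R1 | evidence) = 0.0248 / 0.129295 ≈ 0.192.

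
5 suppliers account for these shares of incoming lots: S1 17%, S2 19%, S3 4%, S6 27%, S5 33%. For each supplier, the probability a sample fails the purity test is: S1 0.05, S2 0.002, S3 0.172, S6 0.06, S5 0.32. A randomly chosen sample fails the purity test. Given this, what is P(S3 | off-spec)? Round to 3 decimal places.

0.050

By Bayes' rule, posterior ∝ prior × likelihood:
  S1: 0.17 × 0.05 = 0.0085
  S2: 0.19 × 0.002 = 0.00038
  S3: 0.04 × 0.172 = 0.00688
  S6: 0.27 × 0.06 = 0.0162
  S5: 0.33 × 0.32 = 0.1056
Total = 0.13756.
P(S3 | evidence) = 0.00688 / 0.13756 ≈ 0.050.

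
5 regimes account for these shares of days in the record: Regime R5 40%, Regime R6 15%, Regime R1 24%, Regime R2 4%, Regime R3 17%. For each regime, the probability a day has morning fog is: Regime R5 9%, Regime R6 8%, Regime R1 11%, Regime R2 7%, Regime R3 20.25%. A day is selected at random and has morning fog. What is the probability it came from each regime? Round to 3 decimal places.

Regime R5 0.323, Regime R6 0.108, Regime R1 0.237, Regime R2 0.025, Regime R3 0.308

Unnormalized posteriors (prior × likelihood):
  Regime R5: 0.4 × 0.09 = 0.036
  Regime R6: 0.15 × 0.08 = 0.012
  Regime R1: 0.24 × 0.11 = 0.0264
  Regime R2: 0.04 × 0.07 = 0.0028
  Regime R3: 0.17 × 0.2025 = 0.034425
Sum = 0.111625.
P(Regime R5 | fog) = 0.036/0.111625 ≈ 0.323
P(Regime R6 | fog) = 0.012/0.111625 ≈ 0.108
P(Regime R1 | fog) = 0.0264/0.111625 ≈ 0.237
P(Regime R2 | fog) = 0.0028/0.111625 ≈ 0.025
P(Regime R3 | fog) = 0.034425/0.111625 ≈ 0.308
(Check: 0.323+0.108+0.237+0.025+0.308 = 1.001.)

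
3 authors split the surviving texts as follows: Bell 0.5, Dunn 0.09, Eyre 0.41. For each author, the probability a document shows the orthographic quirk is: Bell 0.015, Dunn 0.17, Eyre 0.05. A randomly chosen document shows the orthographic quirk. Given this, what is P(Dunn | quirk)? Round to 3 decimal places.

0.353

Prior × likelihood for each hypothesis:
  Bell: 0.5 × 0.015 = 0.0075
  Dunn: 0.09 × 0.17 = 0.0153
  Eyre: 0.41 × 0.05 = 0.0205
Total = 0.0433.
P(Dunn | evidence) = 0.0153 / 0.0433 ≈ 0.353.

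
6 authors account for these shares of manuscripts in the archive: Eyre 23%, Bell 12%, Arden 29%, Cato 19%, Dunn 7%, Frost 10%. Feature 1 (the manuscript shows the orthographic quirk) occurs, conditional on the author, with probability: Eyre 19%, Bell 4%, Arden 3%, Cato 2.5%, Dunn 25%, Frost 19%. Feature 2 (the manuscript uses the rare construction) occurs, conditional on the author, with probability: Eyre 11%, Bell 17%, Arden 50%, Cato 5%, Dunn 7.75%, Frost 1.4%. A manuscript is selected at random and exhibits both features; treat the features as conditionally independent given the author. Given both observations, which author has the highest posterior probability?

Eyre

Compute prior × likelihood for every hypothesis:
  Eyre: 0.23 × 0.19 × 0.11 = 0.004807
  Bell: 0.12 × 0.04 × 0.17 = 0.000816
  Arden: 0.29 × 0.03 × 0.5 = 0.00435
  Cato: 0.19 × 0.025 × 0.05 = 0.0002375
  Dunn: 0.07 × 0.25 × 0.0775 = 0.00135625
  Frost: 0.1 × 0.19 × 0.014 = 0.000266
Normalizing constant = 0.01183275.
Largest term belongs to Eyre, so Eyre is most probable.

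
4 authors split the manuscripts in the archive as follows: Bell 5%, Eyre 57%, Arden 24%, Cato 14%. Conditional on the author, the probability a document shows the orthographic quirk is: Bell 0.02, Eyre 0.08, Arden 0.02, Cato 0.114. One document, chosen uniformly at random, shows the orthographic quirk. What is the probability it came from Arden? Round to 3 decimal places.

0.071

Unnormalized posteriors (prior × likelihood):
  Bell: 0.05 × 0.02 = 0.001
  Eyre: 0.57 × 0.08 = 0.0456
  Arden: 0.24 × 0.02 = 0.0048
  Cato: 0.14 × 0.114 = 0.01596
Sum = 0.06736.
P(Arden | evidence) = 0.0048 / 0.06736 ≈ 0.071.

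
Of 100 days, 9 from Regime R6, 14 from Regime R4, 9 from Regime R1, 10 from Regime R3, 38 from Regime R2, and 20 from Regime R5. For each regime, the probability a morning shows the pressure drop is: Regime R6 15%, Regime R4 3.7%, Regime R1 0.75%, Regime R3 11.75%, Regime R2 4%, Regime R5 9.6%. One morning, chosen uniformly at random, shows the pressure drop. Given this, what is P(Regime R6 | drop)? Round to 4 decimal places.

0.2061

Compute prior × likelihood for every hypothesis:
  Regime R6: 0.09 × 0.15 = 0.0135
  Regime R4: 0.14 × 0.037 = 0.00518
  Regime R1: 0.09 × 0.0075 = 0.000675
  Regime R3: 0.1 × 0.1175 = 0.01175
  Regime R2: 0.38 × 0.04 = 0.0152
  Regime R5: 0.2 × 0.096 = 0.0192
Sum = 0.065505.
P(Regime R6 | evidence) = 0.0135 / 0.065505 ≈ 0.2061.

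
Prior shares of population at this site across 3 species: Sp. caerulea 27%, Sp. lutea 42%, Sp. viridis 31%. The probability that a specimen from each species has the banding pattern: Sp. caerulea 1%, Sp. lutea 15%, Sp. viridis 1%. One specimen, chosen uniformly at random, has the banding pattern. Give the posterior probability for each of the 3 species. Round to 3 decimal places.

Sp. caerulea 0.039, Sp. lutea 0.916, Sp. viridis 0.045

Prior × likelihood for each hypothesis:
  Sp. caerulea: 0.27 × 0.01 = 0.0027
  Sp. lutea: 0.42 × 0.15 = 0.063
  Sp. viridis: 0.31 × 0.01 = 0.0031
Total = 0.0688.
P(Sp. caerulea | banded) = 0.0027/0.0688 ≈ 0.039
P(Sp. lutea | banded) = 0.063/0.0688 ≈ 0.916
P(Sp. viridis | banded) = 0.0031/0.0688 ≈ 0.045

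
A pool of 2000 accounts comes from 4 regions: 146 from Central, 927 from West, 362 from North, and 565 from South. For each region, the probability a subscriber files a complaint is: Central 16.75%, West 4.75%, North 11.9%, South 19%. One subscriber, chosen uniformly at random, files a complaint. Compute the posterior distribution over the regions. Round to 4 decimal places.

Compute prior × likelihood for every hypothesis:
  Central: 0.073 × 0.1675 = 0.0122275
  West: 0.4635 × 0.0475 = 0.02201625
  North: 0.181 × 0.119 = 0.021539
  South: 0.2825 × 0.19 = 0.053675
Sum = 0.10945775.
P(Central | complaint) = 0.0122275/0.10945775 ≈ 0.1117
P(West | complaint) = 0.02201625/0.10945775 ≈ 0.2011
P(North | complaint) = 0.021539/0.10945775 ≈ 0.1968
P(South | complaint) = 0.053675/0.10945775 ≈ 0.4904
(Check: 0.1117+0.2011+0.1968+0.4904 = 1.0000.)

Central 0.1117, West 0.2011, North 0.1968, South 0.4904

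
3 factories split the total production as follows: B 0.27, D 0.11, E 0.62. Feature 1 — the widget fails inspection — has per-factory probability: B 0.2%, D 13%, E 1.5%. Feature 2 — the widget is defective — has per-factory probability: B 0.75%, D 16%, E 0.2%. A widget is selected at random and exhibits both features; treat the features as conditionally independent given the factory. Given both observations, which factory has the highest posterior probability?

Prior × likelihood for each hypothesis:
  B: 0.27 × 0.002 × 0.0075 = 0.00000405
  D: 0.11 × 0.13 × 0.16 = 0.002288
  E: 0.62 × 0.015 × 0.002 = 0.0000186
Total = 0.00231065.
Largest term belongs to D, so D is most probable.

D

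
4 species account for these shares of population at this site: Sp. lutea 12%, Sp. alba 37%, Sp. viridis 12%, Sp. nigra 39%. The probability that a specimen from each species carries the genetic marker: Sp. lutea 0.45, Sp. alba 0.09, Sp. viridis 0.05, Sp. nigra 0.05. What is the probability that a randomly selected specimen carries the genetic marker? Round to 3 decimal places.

By Bayes' rule, posterior ∝ prior × likelihood:
  Sp. lutea: 0.12 × 0.45 = 0.054
  Sp. alba: 0.37 × 0.09 = 0.0333
  Sp. viridis: 0.12 × 0.05 = 0.006
  Sp. nigra: 0.39 × 0.05 = 0.0195
P(marker) = 0.054 + 0.0333 + 0.006 + 0.0195 = 0.1128 → 0.113.

0.113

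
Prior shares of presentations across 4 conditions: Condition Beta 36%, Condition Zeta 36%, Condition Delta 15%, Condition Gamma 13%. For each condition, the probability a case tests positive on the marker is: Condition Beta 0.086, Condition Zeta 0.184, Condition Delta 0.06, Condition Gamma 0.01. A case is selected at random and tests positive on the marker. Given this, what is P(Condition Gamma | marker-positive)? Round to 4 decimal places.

By Bayes' rule, posterior ∝ prior × likelihood:
  Condition Beta: 0.36 × 0.086 = 0.03096
  Condition Zeta: 0.36 × 0.184 = 0.06624
  Condition Delta: 0.15 × 0.06 = 0.009
  Condition Gamma: 0.13 × 0.01 = 0.0013
Normalizing constant = 0.1075.
P(Condition Gamma | evidence) = 0.0013 / 0.1075 ≈ 0.0121.

0.0121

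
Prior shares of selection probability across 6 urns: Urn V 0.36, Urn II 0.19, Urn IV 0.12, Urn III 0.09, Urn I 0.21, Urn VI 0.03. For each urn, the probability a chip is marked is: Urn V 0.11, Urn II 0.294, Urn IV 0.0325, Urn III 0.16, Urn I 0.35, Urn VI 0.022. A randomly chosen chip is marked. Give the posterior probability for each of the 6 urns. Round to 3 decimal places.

Compute prior × likelihood for every hypothesis:
  Urn V: 0.36 × 0.11 = 0.0396
  Urn II: 0.19 × 0.294 = 0.05586
  Urn IV: 0.12 × 0.0325 = 0.0039
  Urn III: 0.09 × 0.16 = 0.0144
  Urn I: 0.21 × 0.35 = 0.0735
  Urn VI: 0.03 × 0.022 = 0.00066
Sum = 0.18792.
P(Urn V | marked) = 0.0396/0.18792 ≈ 0.211
P(Urn II | marked) = 0.05586/0.18792 ≈ 0.297
P(Urn IV | marked) = 0.0039/0.18792 ≈ 0.021
P(Urn III | marked) = 0.0144/0.18792 ≈ 0.077
P(Urn I | marked) = 0.0735/0.18792 ≈ 0.391
P(Urn VI | marked) = 0.00066/0.18792 ≈ 0.004

Urn V 0.211, Urn II 0.297, Urn IV 0.021, Urn III 0.077, Urn I 0.391, Urn VI 0.004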